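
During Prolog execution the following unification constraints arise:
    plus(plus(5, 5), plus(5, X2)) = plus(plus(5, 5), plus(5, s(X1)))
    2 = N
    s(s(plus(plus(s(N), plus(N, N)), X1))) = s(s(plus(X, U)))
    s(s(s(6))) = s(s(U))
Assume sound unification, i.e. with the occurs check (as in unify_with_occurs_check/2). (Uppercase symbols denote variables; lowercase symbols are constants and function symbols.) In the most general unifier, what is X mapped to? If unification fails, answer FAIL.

Decompose plus/2: plus(5, 5) = plus(5, 5),  plus(5, X2) = plus(5, s(X1)).
Delete trivial equation plus(5, 5) = plus(5, 5).
Decompose plus/2: 5 = 5,  X2 = s(X1).
Delete trivial equation 5 = 5.
Bind X2 := s(X1); no other remaining equation mentions X2.
Bind N := 2; substituting into the one remaining equation that mentions N gives: s(s(plus(plus(s(2), plus(2, 2)), X1))) = s(s(plus(X, U))).
Decompose s/1: s(plus(plus(s(2), plus(2, 2)), X1)) = s(plus(X, U)).
Decompose s/1: plus(plus(s(2), plus(2, 2)), X1) = plus(X, U).
Decompose plus/2: plus(s(2), plus(2, 2)) = X,  X1 = U.
Bind X := plus(s(2), plus(2, 2)); no other remaining equation mentions X.
Bind X1 := U; no other remaining equation mentions X1. Substituting into the earlier binding gives X2 := s(U).
Decompose s/1: s(s(6)) = s(U).
Decompose s/1: s(6) = U.
Bind U := s(6). Substituting into the earlier bindings gives X2 := s(s(6)), X1 := s(6).
MGU = { X2 -> s(s(6)), N -> 2, X -> plus(s(2), plus(2, 2)), X1 -> s(6), U -> s(6) }, so X -> plus(s(2), plus(2, 2)).

plus(s(2), plus(2, 2))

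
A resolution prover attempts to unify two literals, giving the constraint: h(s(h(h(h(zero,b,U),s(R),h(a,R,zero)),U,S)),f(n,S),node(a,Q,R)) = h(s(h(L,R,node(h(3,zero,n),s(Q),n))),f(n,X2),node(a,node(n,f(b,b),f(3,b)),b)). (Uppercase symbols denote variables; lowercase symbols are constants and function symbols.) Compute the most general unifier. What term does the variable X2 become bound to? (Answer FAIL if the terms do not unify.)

node(h(3,zero,n),s(node(n,f(b,b),f(3,b))),n)

Decompose h/3: s(h(h(h(zero,b,U),s(R),h(a,R,zero)),U,S)) = s(h(L,R,node(h(3,zero,n),s(Q),n))),  f(n,S) = f(n,X2),  node(a,Q,R) = node(a,node(n,f(b,b),f(3,b)),b).
Decompose s/1: h(h(h(zero,b,U),s(R),h(a,R,zero)),U,S) = h(L,R,node(h(3,zero,n),s(Q),n)).
Decompose h/3: h(h(zero,b,U),s(R),h(a,R,zero)) = L,  U = R,  S = node(h(3,zero,n),s(Q),n).
Bind L := h(h(zero,b,U),s(R),h(a,R,zero)); no other remaining equation mentions L.
Bind U := R; no other remaining equation mentions U. Substituting into the earlier binding gives L := h(h(zero,b,R),s(R),h(a,R,zero)).
Bind S := node(h(3,zero,n),s(Q),n); substituting into the one remaining equation that mentions S gives: f(n,node(h(3,zero,n),s(Q),n)) = f(n,X2).
Decompose f/2: n = n,  node(h(3,zero,n),s(Q),n) = X2.
Delete trivial equation n = n.
Bind X2 := node(h(3,zero,n),s(Q),n); no other remaining equation mentions X2.
Decompose node/3: a = a,  Q = node(n,f(b,b),f(3,b)),  R = b.
Delete trivial equation a = a.
Bind Q := node(n,f(b,b),f(3,b)); no other remaining equation mentions Q. Substituting into the earlier bindings gives S := node(h(3,zero,n),s(node(n,f(b,b),f(3,b))),n), X2 := node(h(3,zero,n),s(node(n,f(b,b),f(3,b))),n).
Bind R := b. Substituting into the earlier bindings gives L := h(h(zero,b,b),s(b),h(a,b,zero)), U := b.
MGU = { L := h(h(zero,b,b),s(b),h(a,b,zero)), U := b, S := node(h(3,zero,n),s(node(n,f(b,b),f(3,b))),n), X2 := node(h(3,zero,n),s(node(n,f(b,b),f(3,b))),n), Q := node(n,f(b,b),f(3,b)), R := b }, so X2 := node(h(3,zero,n),s(node(n,f(b,b),f(3,b))),n).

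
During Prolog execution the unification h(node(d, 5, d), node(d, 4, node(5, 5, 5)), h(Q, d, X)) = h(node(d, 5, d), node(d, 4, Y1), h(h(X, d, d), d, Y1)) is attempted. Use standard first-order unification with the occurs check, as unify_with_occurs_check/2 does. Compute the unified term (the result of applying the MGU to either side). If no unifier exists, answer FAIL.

h(node(d, 5, d), node(d, 4, node(5, 5, 5)), h(h(node(5, 5, 5), d, d), d, node(5, 5, 5)))

Decompose h/3: node(d, 5, d) = node(d, 5, d),  node(d, 4, node(5, 5, 5)) = node(d, 4, Y1),  h(Q, d, X) = h(h(X, d, d), d, Y1).
Delete trivial equation node(d, 5, d) = node(d, 5, d).
Decompose node/3: d = d,  4 = 4,  node(5, 5, 5) = Y1.
Delete trivial equation d = d.
Delete trivial equation 4 = 4.
Bind Y1 := node(5, 5, 5); substituting into the remaining equation gives: h(Q, d, X) = h(h(X, d, d), d, node(5, 5, 5)).
Decompose h/3: Q = h(X, d, d),  d = d,  X = node(5, 5, 5).
Bind Q := h(X, d, d); no other remaining equation mentions Q.
Delete trivial equation d = d.
Bind X := node(5, 5, 5). Substituting into the earlier binding gives Q := h(node(5, 5, 5), d, d).
Applying the MGU to either side gives h(node(d, 5, d), node(d, 4, node(5, 5, 5)), h(h(node(5, 5, 5), d, d), d, node(5, 5, 5))).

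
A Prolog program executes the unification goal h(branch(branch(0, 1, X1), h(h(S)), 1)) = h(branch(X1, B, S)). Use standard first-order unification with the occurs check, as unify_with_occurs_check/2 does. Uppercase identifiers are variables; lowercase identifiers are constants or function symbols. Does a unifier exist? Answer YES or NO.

Decompose h/1: branch(branch(0, 1, X1), h(h(S)), 1) = branch(X1, B, S).
Decompose branch/3: branch(0, 1, X1) = X1,  h(h(S)) = B,  1 = S.
Occurs check fails: X1 occurs in branch(0, 1, X1); the equation X1 = branch(0, 1, X1) has no finite solution.

NO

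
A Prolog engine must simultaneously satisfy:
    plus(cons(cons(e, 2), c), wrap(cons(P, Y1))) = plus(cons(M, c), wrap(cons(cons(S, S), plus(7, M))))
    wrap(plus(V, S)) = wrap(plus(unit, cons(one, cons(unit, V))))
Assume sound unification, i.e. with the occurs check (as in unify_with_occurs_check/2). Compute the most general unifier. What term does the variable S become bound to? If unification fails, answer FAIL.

cons(one, cons(unit, unit))

Decompose plus/2: cons(cons(e, 2), c) = cons(M, c),  wrap(cons(P, Y1)) = wrap(cons(cons(S, S), plus(7, M))).
Decompose cons/2: cons(e, 2) = M,  c = c.
Bind M := cons(e, 2); substituting into the one remaining equation that mentions M gives: wrap(cons(P, Y1)) = wrap(cons(cons(S, S), plus(7, cons(e, 2)))).
Delete trivial equation c = c.
Decompose wrap/1: cons(P, Y1) = cons(cons(S, S), plus(7, cons(e, 2))).
Decompose cons/2: P = cons(S, S),  Y1 = plus(7, cons(e, 2)).
Bind P := cons(S, S); no other remaining equation mentions P.
Bind Y1 := plus(7, cons(e, 2)); no other remaining equation mentions Y1.
Decompose wrap/1: plus(V, S) = plus(unit, cons(one, cons(unit, V))).
Decompose plus/2: V = unit,  S = cons(one, cons(unit, V)).
Bind V := unit; substituting into the remaining equation gives: S = cons(one, cons(unit, unit)).
Bind S := cons(one, cons(unit, unit)). Substituting into the earlier binding gives P := cons(cons(one, cons(unit, unit)), cons(one, cons(unit, unit))).
MGU = { M ↦ cons(e, 2), P ↦ cons(cons(one, cons(unit, unit)), cons(one, cons(unit, unit))), Y1 ↦ plus(7, cons(e, 2)), V ↦ unit, S ↦ cons(one, cons(unit, unit)) }, so S ↦ cons(one, cons(unit, unit)).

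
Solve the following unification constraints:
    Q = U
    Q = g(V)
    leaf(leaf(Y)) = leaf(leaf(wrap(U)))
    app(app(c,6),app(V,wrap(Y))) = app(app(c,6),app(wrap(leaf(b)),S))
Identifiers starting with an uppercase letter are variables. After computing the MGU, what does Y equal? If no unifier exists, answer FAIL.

wrap(g(wrap(leaf(b))))

Bind Q := U; substituting into the one remaining equation that mentions Q gives: U = g(V).
Bind U := g(V); substituting into the one remaining equation that mentions U gives: leaf(leaf(Y)) = leaf(leaf(wrap(g(V)))). Substituting into the earlier binding gives Q := g(V).
Decompose leaf/1: leaf(Y) = leaf(wrap(g(V))).
Decompose leaf/1: Y = wrap(g(V)).
Bind Y := wrap(g(V)); substituting into the remaining equation gives: app(app(c,6),app(V,wrap(wrap(g(V))))) = app(app(c,6),app(wrap(leaf(b)),S)).
Decompose app/2: app(c,6) = app(c,6),  app(V,wrap(wrap(g(V)))) = app(wrap(leaf(b)),S).
Delete trivial equation app(c,6) = app(c,6).
Decompose app/2: V = wrap(leaf(b)),  wrap(wrap(g(V))) = S.
Bind V := wrap(leaf(b)); substituting into the remaining equation gives: wrap(wrap(g(wrap(leaf(b))))) = S. Substituting into the earlier bindings gives Q := g(wrap(leaf(b))), U := g(wrap(leaf(b))), Y := wrap(g(wrap(leaf(b)))).
Bind S := wrap(wrap(g(wrap(leaf(b))))).
MGU = { Q := g(wrap(leaf(b))), U := g(wrap(leaf(b))), Y := wrap(g(wrap(leaf(b)))), V := wrap(leaf(b)), S := wrap(wrap(g(wrap(leaf(b))))) }, so Y := wrap(g(wrap(leaf(b)))).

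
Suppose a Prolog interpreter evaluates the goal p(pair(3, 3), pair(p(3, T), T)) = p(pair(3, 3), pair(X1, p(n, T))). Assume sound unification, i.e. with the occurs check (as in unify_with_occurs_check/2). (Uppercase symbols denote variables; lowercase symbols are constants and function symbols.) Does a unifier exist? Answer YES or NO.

NO

Decompose p/2: pair(3, 3) = pair(3, 3),  pair(p(3, T), T) = pair(X1, p(n, T)).
Delete trivial equation pair(3, 3) = pair(3, 3).
Decompose pair/2: p(3, T) = X1,  T = p(n, T).
Bind X1 := p(3, T); no other remaining equation mentions X1.
Occurs check fails: T occurs in p(n, T); the equation T = p(n, T) has no finite solution.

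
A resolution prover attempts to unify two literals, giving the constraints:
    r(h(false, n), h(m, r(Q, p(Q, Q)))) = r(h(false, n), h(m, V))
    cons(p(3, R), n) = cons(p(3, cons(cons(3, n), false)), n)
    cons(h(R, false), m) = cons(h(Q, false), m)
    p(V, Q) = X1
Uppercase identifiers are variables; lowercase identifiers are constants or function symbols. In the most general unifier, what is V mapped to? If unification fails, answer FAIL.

Decompose r/2: h(false, n) = h(false, n),  h(m, r(Q, p(Q, Q))) = h(m, V).
Delete trivial equation h(false, n) = h(false, n).
Decompose h/2: m = m,  r(Q, p(Q, Q)) = V.
Delete trivial equation m = m.
Bind V := r(Q, p(Q, Q)); substituting into the one remaining equation that mentions V gives: p(r(Q, p(Q, Q)), Q) = X1.
Decompose cons/2: p(3, R) = p(3, cons(cons(3, n), false)),  n = n.
Decompose p/2: 3 = 3,  R = cons(cons(3, n), false).
Delete trivial equation 3 = 3.
Bind R := cons(cons(3, n), false); substituting into the one remaining equation that mentions R gives: cons(h(cons(cons(3, n), false), false), m) = cons(h(Q, false), m).
Delete trivial equation n = n.
Decompose cons/2: h(cons(cons(3, n), false), false) = h(Q, false),  m = m.
Decompose h/2: cons(cons(3, n), false) = Q,  false = false.
Bind Q := cons(cons(3, n), false); substituting into the one remaining equation that mentions Q gives: p(r(cons(cons(3, n), false), p(cons(cons(3, n), false), cons(cons(3, n), false))), cons(cons(3, n), false)) = X1. Substituting into the earlier binding gives V := r(cons(cons(3, n), false), p(cons(cons(3, n), false), cons(cons(3, n), false))).
Delete trivial equation false = false.
Delete trivial equation m = m.
Bind X1 := p(r(cons(cons(3, n), false), p(cons(cons(3, n), false), cons(cons(3, n), false))), cons(cons(3, n), false)).
MGU = { V -> r(cons(cons(3, n), false), p(cons(cons(3, n), false), cons(cons(3, n), false))), R -> cons(cons(3, n), false), Q -> cons(cons(3, n), false), X1 -> p(r(cons(cons(3, n), false), p(cons(cons(3, n), false), cons(cons(3, n), false))), cons(cons(3, n), false)) }, so V -> r(cons(cons(3, n), false), p(cons(cons(3, n), false), cons(cons(3, n), false))).

r(cons(cons(3, n), false), p(cons(cons(3, n), false), cons(cons(3, n), false)))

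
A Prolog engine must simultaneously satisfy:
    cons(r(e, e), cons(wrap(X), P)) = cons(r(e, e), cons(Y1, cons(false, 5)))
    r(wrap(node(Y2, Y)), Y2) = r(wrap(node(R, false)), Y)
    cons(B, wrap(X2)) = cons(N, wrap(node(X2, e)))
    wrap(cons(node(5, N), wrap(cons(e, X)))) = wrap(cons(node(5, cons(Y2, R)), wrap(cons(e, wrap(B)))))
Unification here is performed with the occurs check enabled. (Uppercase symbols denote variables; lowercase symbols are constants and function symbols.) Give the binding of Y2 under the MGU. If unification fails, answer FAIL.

FAIL

Decompose cons/2: r(e, e) = r(e, e),  cons(wrap(X), P) = cons(Y1, cons(false, 5)).
Delete trivial equation r(e, e) = r(e, e).
Decompose cons/2: wrap(X) = Y1,  P = cons(false, 5).
Bind Y1 := wrap(X); no other remaining equation mentions Y1.
Bind P := cons(false, 5); no other remaining equation mentions P.
Decompose r/2: wrap(node(Y2, Y)) = wrap(node(R, false)),  Y2 = Y.
Decompose wrap/1: node(Y2, Y) = node(R, false).
Decompose node/2: Y2 = R,  Y = false.
Bind Y2 := R; substituting into the 2 remaining equations that mention Y2 gives: R = Y,  wrap(cons(node(5, N), wrap(cons(e, X)))) = wrap(cons(node(5, cons(R, R)), wrap(cons(e, wrap(B))))).
Bind Y := false; substituting into the one remaining equation that mentions Y gives: R = false.
Bind R := false; substituting into the one remaining equation that mentions R gives: wrap(cons(node(5, N), wrap(cons(e, X)))) = wrap(cons(node(5, cons(false, false)), wrap(cons(e, wrap(B))))). Substituting into the earlier binding gives Y2 := false.
Decompose cons/2: B = N,  wrap(X2) = wrap(node(X2, e)).
Bind B := N; substituting into the one remaining equation that mentions B gives: wrap(cons(node(5, N), wrap(cons(e, X)))) = wrap(cons(node(5, cons(false, false)), wrap(cons(e, wrap(N))))).
Decompose wrap/1: X2 = node(X2, e).
Occurs check fails: X2 occurs in node(X2, e); the equation X2 = node(X2, e) has no finite solution.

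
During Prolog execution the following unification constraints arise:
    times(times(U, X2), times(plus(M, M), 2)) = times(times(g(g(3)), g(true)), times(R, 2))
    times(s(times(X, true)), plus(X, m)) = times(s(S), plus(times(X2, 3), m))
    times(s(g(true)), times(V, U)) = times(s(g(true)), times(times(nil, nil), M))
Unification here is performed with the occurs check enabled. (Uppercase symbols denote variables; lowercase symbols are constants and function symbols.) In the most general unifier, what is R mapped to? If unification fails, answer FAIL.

plus(g(g(3)), g(g(3)))

Decompose times/2: times(U, X2) = times(g(g(3)), g(true)),  times(plus(M, M), 2) = times(R, 2).
Decompose times/2: U = g(g(3)),  X2 = g(true).
Bind U := g(g(3)); substituting into the one remaining equation that mentions U gives: times(s(g(true)), times(V, g(g(3)))) = times(s(g(true)), times(times(nil, nil), M)).
Bind X2 := g(true); substituting into the one remaining equation that mentions X2 gives: times(s(times(X, true)), plus(X, m)) = times(s(S), plus(times(g(true), 3), m)).
Decompose times/2: plus(M, M) = R,  2 = 2.
Bind R := plus(M, M); no other remaining equation mentions R.
Delete trivial equation 2 = 2.
Decompose times/2: s(times(X, true)) = s(S),  plus(X, m) = plus(times(g(true), 3), m).
Decompose s/1: times(X, true) = S.
Bind S := times(X, true); no other remaining equation mentions S.
Decompose plus/2: X = times(g(true), 3),  m = m.
Bind X := times(g(true), 3); no other remaining equation mentions X. Substituting into the earlier binding gives S := times(times(g(true), 3), true).
Delete trivial equation m = m.
Decompose times/2: s(g(true)) = s(g(true)),  times(V, g(g(3))) = times(times(nil, nil), M).
Delete trivial equation s(g(true)) = s(g(true)).
Decompose times/2: V = times(nil, nil),  g(g(3)) = M.
Bind V := times(nil, nil); no other remaining equation mentions V.
Bind M := g(g(3)). Substituting into the earlier binding gives R := plus(g(g(3)), g(g(3))).
MGU = { U -> g(g(3)), X2 -> g(true), R -> plus(g(g(3)), g(g(3))), S -> times(times(g(true), 3), true), X -> times(g(true), 3), V -> times(nil, nil), M -> g(g(3)) }, so R -> plus(g(g(3)), g(g(3))).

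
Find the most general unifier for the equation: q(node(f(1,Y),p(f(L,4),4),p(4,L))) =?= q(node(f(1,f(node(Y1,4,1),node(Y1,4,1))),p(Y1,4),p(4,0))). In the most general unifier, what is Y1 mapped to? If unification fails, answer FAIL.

Decompose q/1: node(f(1,Y),p(f(L,4),4),p(4,L)) =?= node(f(1,f(node(Y1,4,1),node(Y1,4,1))),p(Y1,4),p(4,0)).
Decompose node/3: f(1,Y) =?= f(1,f(node(Y1,4,1),node(Y1,4,1))),  p(f(L,4),4) =?= p(Y1,4),  p(4,L) =?= p(4,0).
Decompose f/2: 1 =?= 1,  Y =?= f(node(Y1,4,1),node(Y1,4,1)).
Delete trivial equation 1 =?= 1.
Bind Y := f(node(Y1,4,1),node(Y1,4,1)); no other remaining equation mentions Y.
Decompose p/2: f(L,4) =?= Y1,  4 =?= 4.
Bind Y1 := f(L,4); no other remaining equation mentions Y1. Substituting into the earlier binding gives Y := f(node(f(L,4),4,1),node(f(L,4),4,1)).
Delete trivial equation 4 =?= 4.
Decompose p/2: 4 =?= 4,  L =?= 0.
Delete trivial equation 4 =?= 4.
Bind L := 0. Substituting into the earlier bindings gives Y := f(node(f(0,4),4,1),node(f(0,4),4,1)), Y1 := f(0,4).
MGU = { Y := f(node(f(0,4),4,1),node(f(0,4),4,1)), Y1 := f(0,4), L := 0 }, so Y1 := f(0,4).

f(0,4)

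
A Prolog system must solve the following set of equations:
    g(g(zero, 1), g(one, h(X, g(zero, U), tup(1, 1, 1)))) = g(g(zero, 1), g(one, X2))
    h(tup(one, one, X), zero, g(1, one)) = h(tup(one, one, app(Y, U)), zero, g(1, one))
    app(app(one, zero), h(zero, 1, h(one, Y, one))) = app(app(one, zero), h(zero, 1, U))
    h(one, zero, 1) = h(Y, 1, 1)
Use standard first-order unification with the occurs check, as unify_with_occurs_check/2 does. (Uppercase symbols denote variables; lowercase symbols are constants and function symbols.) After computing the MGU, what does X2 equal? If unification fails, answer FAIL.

Decompose g/2: g(zero, 1) = g(zero, 1),  g(one, h(X, g(zero, U), tup(1, 1, 1))) = g(one, X2).
Delete trivial equation g(zero, 1) = g(zero, 1).
Decompose g/2: one = one,  h(X, g(zero, U), tup(1, 1, 1)) = X2.
Delete trivial equation one = one.
Bind X2 := h(X, g(zero, U), tup(1, 1, 1)); no other remaining equation mentions X2.
Decompose h/3: tup(one, one, X) = tup(one, one, app(Y, U)),  zero = zero,  g(1, one) = g(1, one).
Decompose tup/3: one = one,  one = one,  X = app(Y, U).
Delete trivial equation one = one.
Delete trivial equation one = one.
Bind X := app(Y, U); no other remaining equation mentions X. Substituting into the earlier binding gives X2 := h(app(Y, U), g(zero, U), tup(1, 1, 1)).
Delete trivial equation zero = zero.
Delete trivial equation g(1, one) = g(1, one).
Decompose app/2: app(one, zero) = app(one, zero),  h(zero, 1, h(one, Y, one)) = h(zero, 1, U).
Delete trivial equation app(one, zero) = app(one, zero).
Decompose h/3: zero = zero,  1 = 1,  h(one, Y, one) = U.
Delete trivial equation zero = zero.
Delete trivial equation 1 = 1.
Bind U := h(one, Y, one); no other remaining equation mentions U. Substituting into the earlier bindings gives X2 := h(app(Y, h(one, Y, one)), g(zero, h(one, Y, one)), tup(1, 1, 1)), X := app(Y, h(one, Y, one)).
Decompose h/3: one = Y,  zero = 1,  1 = 1.
Bind Y := one; no other remaining equation mentions Y. Substituting into the earlier bindings gives X2 := h(app(one, h(one, one, one)), g(zero, h(one, one, one)), tup(1, 1, 1)), X := app(one, h(one, one, one)), U := h(one, one, one).
Clash: constants zero and 1 differ; no unifier exists.

FAIL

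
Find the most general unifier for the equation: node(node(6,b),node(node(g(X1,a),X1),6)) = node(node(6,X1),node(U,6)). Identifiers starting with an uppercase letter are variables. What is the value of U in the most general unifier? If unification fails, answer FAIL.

Decompose node/2: node(6,b) = node(6,X1),  node(node(g(X1,a),X1),6) = node(U,6).
Decompose node/2: 6 = 6,  b = X1.
Delete trivial equation 6 = 6.
Bind X1 := b; substituting into the remaining equation gives: node(node(g(b,a),b),6) = node(U,6).
Decompose node/2: node(g(b,a),b) = U,  6 = 6.
Bind U := node(g(b,a),b); no other remaining equation mentions U.
Delete trivial equation 6 = 6.
MGU = { X1 := b, U := node(g(b,a),b) }, so U := node(g(b,a),b).

node(g(b,a),b)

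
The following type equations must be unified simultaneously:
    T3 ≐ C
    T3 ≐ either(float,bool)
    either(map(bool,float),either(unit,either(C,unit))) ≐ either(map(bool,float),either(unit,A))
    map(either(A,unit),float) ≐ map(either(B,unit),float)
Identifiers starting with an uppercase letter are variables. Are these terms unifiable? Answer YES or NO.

Bind T3 := C; substituting into the one remaining equation that mentions T3 gives: C ≐ either(float,bool).
Bind C := either(float,bool); substituting into the one remaining equation that mentions C gives: either(map(bool,float),either(unit,either(either(float,bool),unit))) ≐ either(map(bool,float),either(unit,A)). Substituting into the earlier binding gives T3 := either(float,bool).
Decompose either/2: map(bool,float) ≐ map(bool,float),  either(unit,either(either(float,bool),unit)) ≐ either(unit,A).
Delete trivial equation map(bool,float) ≐ map(bool,float).
Decompose either/2: unit ≐ unit,  either(either(float,bool),unit) ≐ A.
Delete trivial equation unit ≐ unit.
Bind A := either(either(float,bool),unit); substituting into the remaining equation gives: map(either(either(either(float,bool),unit),unit),float) ≐ map(either(B,unit),float).
Decompose map/2: either(either(either(float,bool),unit),unit) ≐ either(B,unit),  float ≐ float.
Decompose either/2: either(either(float,bool),unit) ≐ B,  unit ≐ unit.
Bind B := either(either(float,bool),unit); no other remaining equation mentions B.
Delete trivial equation unit ≐ unit.
Delete trivial equation float ≐ float.
No equations remain and no clash or occurs-check failure arose, so a unifier exists.

YES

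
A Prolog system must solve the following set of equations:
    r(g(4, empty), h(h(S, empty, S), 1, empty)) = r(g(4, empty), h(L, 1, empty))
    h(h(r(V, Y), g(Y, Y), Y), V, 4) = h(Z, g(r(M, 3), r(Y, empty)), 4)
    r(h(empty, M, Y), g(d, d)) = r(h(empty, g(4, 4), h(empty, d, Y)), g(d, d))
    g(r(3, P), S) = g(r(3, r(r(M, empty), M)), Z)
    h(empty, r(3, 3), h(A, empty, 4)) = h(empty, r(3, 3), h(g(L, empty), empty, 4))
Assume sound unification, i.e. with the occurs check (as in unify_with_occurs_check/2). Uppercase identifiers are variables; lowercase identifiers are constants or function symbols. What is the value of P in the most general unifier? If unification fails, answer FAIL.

Decompose r/2: g(4, empty) = g(4, empty),  h(h(S, empty, S), 1, empty) = h(L, 1, empty).
Delete trivial equation g(4, empty) = g(4, empty).
Decompose h/3: h(S, empty, S) = L,  1 = 1,  empty = empty.
Bind L := h(S, empty, S); substituting into the one remaining equation that mentions L gives: h(empty, r(3, 3), h(A, empty, 4)) = h(empty, r(3, 3), h(g(h(S, empty, S), empty), empty, 4)).
Delete trivial equation 1 = 1.
Delete trivial equation empty = empty.
Decompose h/3: h(r(V, Y), g(Y, Y), Y) = Z,  V = g(r(M, 3), r(Y, empty)),  4 = 4.
Bind Z := h(r(V, Y), g(Y, Y), Y); substituting into the one remaining equation that mentions Z gives: g(r(3, P), S) = g(r(3, r(r(M, empty), M)), h(r(V, Y), g(Y, Y), Y)).
Bind V := g(r(M, 3), r(Y, empty)); substituting into the one remaining equation that mentions V gives: g(r(3, P), S) = g(r(3, r(r(M, empty), M)), h(r(g(r(M, 3), r(Y, empty)), Y), g(Y, Y), Y)). Substituting into the earlier binding gives Z := h(r(g(r(M, 3), r(Y, empty)), Y), g(Y, Y), Y).
Delete trivial equation 4 = 4.
Decompose r/2: h(empty, M, Y) = h(empty, g(4, 4), h(empty, d, Y)),  g(d, d) = g(d, d).
Decompose h/3: empty = empty,  M = g(4, 4),  Y = h(empty, d, Y).
Delete trivial equation empty = empty.
Bind M := g(4, 4); substituting into the one remaining equation that mentions M gives: g(r(3, P), S) = g(r(3, r(r(g(4, 4), empty), g(4, 4))), h(r(g(r(g(4, 4), 3), r(Y, empty)), Y), g(Y, Y), Y)). Substituting into the earlier bindings gives Z := h(r(g(r(g(4, 4), 3), r(Y, empty)), Y), g(Y, Y), Y), V := g(r(g(4, 4), 3), r(Y, empty)).
Occurs check fails: Y occurs in h(empty, d, Y); the equation Y = h(empty, d, Y) has no finite solution.

FAIL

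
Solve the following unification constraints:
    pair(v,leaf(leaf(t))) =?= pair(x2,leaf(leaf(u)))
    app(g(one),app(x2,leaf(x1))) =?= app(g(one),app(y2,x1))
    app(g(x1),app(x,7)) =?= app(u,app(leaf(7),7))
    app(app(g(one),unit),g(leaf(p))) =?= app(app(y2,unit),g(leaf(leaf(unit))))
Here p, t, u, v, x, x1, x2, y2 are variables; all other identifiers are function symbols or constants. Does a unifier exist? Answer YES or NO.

NO

Decompose pair/2: v =?= x2,  leaf(leaf(t)) =?= leaf(leaf(u)).
Bind v := x2; no other remaining equation mentions v.
Decompose leaf/1: leaf(t) =?= leaf(u).
Decompose leaf/1: t =?= u.
Bind t := u; no other remaining equation mentions t.
Decompose app/2: g(one) =?= g(one),  app(x2,leaf(x1)) =?= app(y2,x1).
Delete trivial equation g(one) =?= g(one).
Decompose app/2: x2 =?= y2,  leaf(x1) =?= x1.
Bind x2 := y2; no other remaining equation mentions x2. Substituting into the earlier binding gives v := y2.
Occurs check fails: x1 occurs in leaf(x1); the equation x1 =?= leaf(x1) has no finite solution.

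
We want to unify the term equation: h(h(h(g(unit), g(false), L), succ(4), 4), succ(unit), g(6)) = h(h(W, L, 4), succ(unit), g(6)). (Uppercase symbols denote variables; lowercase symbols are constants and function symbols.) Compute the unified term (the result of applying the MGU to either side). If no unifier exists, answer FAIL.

Decompose h/3: h(h(g(unit), g(false), L), succ(4), 4) = h(W, L, 4),  succ(unit) = succ(unit),  g(6) = g(6).
Decompose h/3: h(g(unit), g(false), L) = W,  succ(4) = L,  4 = 4.
Bind W := h(g(unit), g(false), L); no other remaining equation mentions W.
Bind L := succ(4); no other remaining equation mentions L. Substituting into the earlier binding gives W := h(g(unit), g(false), succ(4)).
Delete trivial equation 4 = 4.
Delete trivial equation succ(unit) = succ(unit).
Delete trivial equation g(6) = g(6).
Applying the MGU to either side gives h(h(h(g(unit), g(false), succ(4)), succ(4), 4), succ(unit), g(6)).

h(h(h(g(unit), g(false), succ(4)), succ(4), 4), succ(unit), g(6))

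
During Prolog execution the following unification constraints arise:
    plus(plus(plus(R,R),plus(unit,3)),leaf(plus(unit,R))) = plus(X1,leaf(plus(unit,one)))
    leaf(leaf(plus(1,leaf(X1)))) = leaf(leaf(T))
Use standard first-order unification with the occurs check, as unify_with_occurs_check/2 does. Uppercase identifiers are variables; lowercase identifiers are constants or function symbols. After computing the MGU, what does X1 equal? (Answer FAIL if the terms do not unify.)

plus(plus(one,one),plus(unit,3))

Decompose plus/2: plus(plus(R,R),plus(unit,3)) = X1,  leaf(plus(unit,R)) = leaf(plus(unit,one)).
Bind X1 := plus(plus(R,R),plus(unit,3)); substituting into the one remaining equation that mentions X1 gives: leaf(leaf(plus(1,leaf(plus(plus(R,R),plus(unit,3)))))) = leaf(leaf(T)).
Decompose leaf/1: plus(unit,R) = plus(unit,one).
Decompose plus/2: unit = unit,  R = one.
Delete trivial equation unit = unit.
Bind R := one; substituting into the remaining equation gives: leaf(leaf(plus(1,leaf(plus(plus(one,one),plus(unit,3)))))) = leaf(leaf(T)). Substituting into the earlier binding gives X1 := plus(plus(one,one),plus(unit,3)).
Decompose leaf/1: leaf(plus(1,leaf(plus(plus(one,one),plus(unit,3))))) = leaf(T).
Decompose leaf/1: plus(1,leaf(plus(plus(one,one),plus(unit,3)))) = T.
Bind T := plus(1,leaf(plus(plus(one,one),plus(unit,3)))).
MGU = { X1 = plus(plus(one,one),plus(unit,3)), R = one, T = plus(1,leaf(plus(plus(one,one),plus(unit,3)))) }, so X1 = plus(plus(one,one),plus(unit,3)).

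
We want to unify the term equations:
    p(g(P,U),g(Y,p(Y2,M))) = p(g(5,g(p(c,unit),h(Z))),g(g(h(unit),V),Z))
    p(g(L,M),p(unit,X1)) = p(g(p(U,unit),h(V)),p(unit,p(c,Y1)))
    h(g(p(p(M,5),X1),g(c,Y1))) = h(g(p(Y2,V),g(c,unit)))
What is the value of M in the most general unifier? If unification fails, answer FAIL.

Decompose p/2: g(P,U) = g(5,g(p(c,unit),h(Z))),  g(Y,p(Y2,M)) = g(g(h(unit),V),Z).
Decompose g/2: P = 5,  U = g(p(c,unit),h(Z)).
Bind P := 5; no other remaining equation mentions P.
Bind U := g(p(c,unit),h(Z)); substituting into the one remaining equation that mentions U gives: p(g(L,M),p(unit,X1)) = p(g(p(g(p(c,unit),h(Z)),unit),h(V)),p(unit,p(c,Y1))).
Decompose g/2: Y = g(h(unit),V),  p(Y2,M) = Z.
Bind Y := g(h(unit),V); no other remaining equation mentions Y.
Bind Z := p(Y2,M); substituting into the one remaining equation that mentions Z gives: p(g(L,M),p(unit,X1)) = p(g(p(g(p(c,unit),h(p(Y2,M))),unit),h(V)),p(unit,p(c,Y1))). Substituting into the earlier binding gives U := g(p(c,unit),h(p(Y2,M))).
Decompose p/2: g(L,M) = g(p(g(p(c,unit),h(p(Y2,M))),unit),h(V)),  p(unit,X1) = p(unit,p(c,Y1)).
Decompose g/2: L = p(g(p(c,unit),h(p(Y2,M))),unit),  M = h(V).
Bind L := p(g(p(c,unit),h(p(Y2,M))),unit); no other remaining equation mentions L.
Bind M := h(V); substituting into the one remaining equation that mentions M gives: h(g(p(p(h(V),5),X1),g(c,Y1))) = h(g(p(Y2,V),g(c,unit))). Substituting into the earlier bindings gives U := g(p(c,unit),h(p(Y2,h(V)))), Z := p(Y2,h(V)), L := p(g(p(c,unit),h(p(Y2,h(V)))),unit).
Decompose p/2: unit = unit,  X1 = p(c,Y1).
Delete trivial equation unit = unit.
Bind X1 := p(c,Y1); substituting into the remaining equation gives: h(g(p(p(h(V),5),p(c,Y1)),g(c,Y1))) = h(g(p(Y2,V),g(c,unit))).
Decompose h/1: g(p(p(h(V),5),p(c,Y1)),g(c,Y1)) = g(p(Y2,V),g(c,unit)).
Decompose g/2: p(p(h(V),5),p(c,Y1)) = p(Y2,V),  g(c,Y1) = g(c,unit).
Decompose p/2: p(h(V),5) = Y2,  p(c,Y1) = V.
Bind Y2 := p(h(V),5); no other remaining equation mentions Y2. Substituting into the earlier bindings gives U := g(p(c,unit),h(p(p(h(V),5),h(V)))), Z := p(p(h(V),5),h(V)), L := p(g(p(c,unit),h(p(p(h(V),5),h(V)))),unit).
Bind V := p(c,Y1); no other remaining equation mentions V. Substituting into the earlier bindings gives U := g(p(c,unit),h(p(p(h(p(c,Y1)),5),h(p(c,Y1))))), Y := g(h(unit),p(c,Y1)), Z := p(p(h(p(c,Y1)),5),h(p(c,Y1))), L := p(g(p(c,unit),h(p(p(h(p(c,Y1)),5),h(p(c,Y1))))),unit), M := h(p(c,Y1)), Y2 := p(h(p(c,Y1)),5).
Decompose g/2: c = c,  Y1 = unit.
Delete trivial equation c = c.
Bind Y1 := unit. Substituting into the earlier bindings gives U := g(p(c,unit),h(p(p(h(p(c,unit)),5),h(p(c,unit))))), Y := g(h(unit),p(c,unit)), Z := p(p(h(p(c,unit)),5),h(p(c,unit))), L := p(g(p(c,unit),h(p(p(h(p(c,unit)),5),h(p(c,unit))))),unit), M := h(p(c,unit)), X1 := p(c,unit), Y2 := p(h(p(c,unit)),5), V := p(c,unit).
MGU = { P -> 5, U -> g(p(c,unit),h(p(p(h(p(c,unit)),5),h(p(c,unit))))), Y -> g(h(unit),p(c,unit)), Z -> p(p(h(p(c,unit)),5),h(p(c,unit))), L -> p(g(p(c,unit),h(p(p(h(p(c,unit)),5),h(p(c,unit))))),unit), M -> h(p(c,unit)), X1 -> p(c,unit), Y2 -> p(h(p(c,unit)),5), V -> p(c,unit), Y1 -> unit }, so M -> h(p(c,unit)).

h(p(c,unit))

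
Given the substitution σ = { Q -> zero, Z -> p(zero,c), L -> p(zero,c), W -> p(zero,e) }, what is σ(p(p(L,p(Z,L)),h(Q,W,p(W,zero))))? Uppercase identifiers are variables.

p(p(p(zero,c),p(p(zero,c),p(zero,c))),h(zero,p(zero,e),p(p(zero,e),zero)))

Replace each occurrence of Q with zero.
Replace each occurrence of Z with p(zero,c).
Replace each occurrence of L with p(zero,c).
Replace each occurrence of W with p(zero,e).
Result: p(p(p(zero,c),p(p(zero,c),p(zero,c))),h(zero,p(zero,e),p(p(zero,e),zero))).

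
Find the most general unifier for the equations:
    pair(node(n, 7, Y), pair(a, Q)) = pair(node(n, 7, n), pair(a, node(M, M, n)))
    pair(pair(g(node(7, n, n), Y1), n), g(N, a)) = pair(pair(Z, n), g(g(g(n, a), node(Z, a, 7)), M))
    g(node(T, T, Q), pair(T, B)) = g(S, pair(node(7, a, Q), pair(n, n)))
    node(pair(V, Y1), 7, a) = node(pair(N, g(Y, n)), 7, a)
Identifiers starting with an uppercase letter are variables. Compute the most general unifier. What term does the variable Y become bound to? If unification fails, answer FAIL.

n

Decompose pair/2: node(n, 7, Y) = node(n, 7, n),  pair(a, Q) = pair(a, node(M, M, n)).
Decompose node/3: n = n,  7 = 7,  Y = n.
Delete trivial equation n = n.
Delete trivial equation 7 = 7.
Bind Y := n; substituting into the one remaining equation that mentions Y gives: node(pair(V, Y1), 7, a) = node(pair(N, g(n, n)), 7, a).
Decompose pair/2: a = a,  Q = node(M, M, n).
Delete trivial equation a = a.
Bind Q := node(M, M, n); substituting into the one remaining equation that mentions Q gives: g(node(T, T, node(M, M, n)), pair(T, B)) = g(S, pair(node(7, a, node(M, M, n)), pair(n, n))).
Decompose pair/2: pair(g(node(7, n, n), Y1), n) = pair(Z, n),  g(N, a) = g(g(g(n, a), node(Z, a, 7)), M).
Decompose pair/2: g(node(7, n, n), Y1) = Z,  n = n.
Bind Z := g(node(7, n, n), Y1); substituting into the one remaining equation that mentions Z gives: g(N, a) = g(g(g(n, a), node(g(node(7, n, n), Y1), a, 7)), M).
Delete trivial equation n = n.
Decompose g/2: N = g(g(n, a), node(g(node(7, n, n), Y1), a, 7)),  a = M.
Bind N := g(g(n, a), node(g(node(7, n, n), Y1), a, 7)); substituting into the one remaining equation that mentions N gives: node(pair(V, Y1), 7, a) = node(pair(g(g(n, a), node(g(node(7, n, n), Y1), a, 7)), g(n, n)), 7, a).
Bind M := a; substituting into the one remaining equation that mentions M gives: g(node(T, T, node(a, a, n)), pair(T, B)) = g(S, pair(node(7, a, node(a, a, n)), pair(n, n))). Substituting into the earlier binding gives Q := node(a, a, n).
Decompose g/2: node(T, T, node(a, a, n)) = S,  pair(T, B) = pair(node(7, a, node(a, a, n)), pair(n, n)).
Bind S := node(T, T, node(a, a, n)); no other remaining equation mentions S.
Decompose pair/2: T = node(7, a, node(a, a, n)),  B = pair(n, n).
Bind T := node(7, a, node(a, a, n)); no other remaining equation mentions T. Substituting into the earlier binding gives S := node(node(7, a, node(a, a, n)), node(7, a, node(a, a, n)), node(a, a, n)).
Bind B := pair(n, n); no other remaining equation mentions B.
Decompose node/3: pair(V, Y1) = pair(g(g(n, a), node(g(node(7, n, n), Y1), a, 7)), g(n, n)),  7 = 7,  a = a.
Decompose pair/2: V = g(g(n, a), node(g(node(7, n, n), Y1), a, 7)),  Y1 = g(n, n).
Bind V := g(g(n, a), node(g(node(7, n, n), Y1), a, 7)); no other remaining equation mentions V.
Bind Y1 := g(n, n); no other remaining equation mentions Y1. Substituting into the earlier bindings gives Z := g(node(7, n, n), g(n, n)), N := g(g(n, a), node(g(node(7, n, n), g(n, n)), a, 7)), V := g(g(n, a), node(g(node(7, n, n), g(n, n)), a, 7)).
Delete trivial equation 7 = 7.
Delete trivial equation a = a.
MGU = { Y ↦ n, Q ↦ node(a, a, n), Z ↦ g(node(7, n, n), g(n, n)), N ↦ g(g(n, a), node(g(node(7, n, n), g(n, n)), a, 7)), M ↦ a, S ↦ node(node(7, a, node(a, a, n)), node(7, a, node(a, a, n)), node(a, a, n)), T ↦ node(7, a, node(a, a, n)), B ↦ pair(n, n), V ↦ g(g(n, a), node(g(node(7, n, n), g(n, n)), a, 7)), Y1 ↦ g(n, n) }, so Y ↦ n.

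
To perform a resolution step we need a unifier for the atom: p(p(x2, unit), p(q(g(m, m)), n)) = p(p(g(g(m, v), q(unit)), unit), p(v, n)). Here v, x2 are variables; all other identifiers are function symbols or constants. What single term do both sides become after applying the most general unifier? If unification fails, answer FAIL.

p(p(g(g(m, q(g(m, m))), q(unit)), unit), p(q(g(m, m)), n))

Decompose p/2: p(x2, unit) = p(g(g(m, v), q(unit)), unit),  p(q(g(m, m)), n) = p(v, n).
Decompose p/2: x2 = g(g(m, v), q(unit)),  unit = unit.
Bind x2 := g(g(m, v), q(unit)); no other remaining equation mentions x2.
Delete trivial equation unit = unit.
Decompose p/2: q(g(m, m)) = v,  n = n.
Bind v := q(g(m, m)); no other remaining equation mentions v. Substituting into the earlier binding gives x2 := g(g(m, q(g(m, m))), q(unit)).
Delete trivial equation n = n.
Applying the MGU to either side gives p(p(g(g(m, q(g(m, m))), q(unit)), unit), p(q(g(m, m)), n)).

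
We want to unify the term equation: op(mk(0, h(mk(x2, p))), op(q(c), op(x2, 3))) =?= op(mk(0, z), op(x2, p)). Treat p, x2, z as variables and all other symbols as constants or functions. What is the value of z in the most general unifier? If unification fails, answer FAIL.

Decompose op/2: mk(0, h(mk(x2, p))) =?= mk(0, z),  op(q(c), op(x2, 3)) =?= op(x2, p).
Decompose mk/2: 0 =?= 0,  h(mk(x2, p)) =?= z.
Delete trivial equation 0 =?= 0.
Bind z := h(mk(x2, p)); no other remaining equation mentions z.
Decompose op/2: q(c) =?= x2,  op(x2, 3) =?= p.
Bind x2 := q(c); substituting into the remaining equation gives: op(q(c), 3) =?= p. Substituting into the earlier binding gives z := h(mk(q(c), p)).
Bind p := op(q(c), 3). Substituting into the earlier binding gives z := h(mk(q(c), op(q(c), 3))).
MGU = { z := h(mk(q(c), op(q(c), 3))), x2 := q(c), p := op(q(c), 3) }, so z := h(mk(q(c), op(q(c), 3))).

h(mk(q(c), op(q(c), 3)))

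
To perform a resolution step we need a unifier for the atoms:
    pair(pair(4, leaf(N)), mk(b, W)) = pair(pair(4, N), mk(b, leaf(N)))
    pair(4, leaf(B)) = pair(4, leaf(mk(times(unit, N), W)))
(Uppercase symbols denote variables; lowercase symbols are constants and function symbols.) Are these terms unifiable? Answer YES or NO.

NO

Decompose pair/2: pair(4, leaf(N)) = pair(4, N),  mk(b, W) = mk(b, leaf(N)).
Decompose pair/2: 4 = 4,  leaf(N) = N.
Delete trivial equation 4 = 4.
Occurs check fails: N occurs in leaf(N); the equation N = leaf(N) has no finite solution.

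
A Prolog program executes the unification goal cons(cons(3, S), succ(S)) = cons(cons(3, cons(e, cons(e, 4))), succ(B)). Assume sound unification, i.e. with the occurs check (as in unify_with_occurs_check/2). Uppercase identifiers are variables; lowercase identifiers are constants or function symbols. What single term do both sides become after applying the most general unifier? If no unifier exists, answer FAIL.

Decompose cons/2: cons(3, S) = cons(3, cons(e, cons(e, 4))),  succ(S) = succ(B).
Decompose cons/2: 3 = 3,  S = cons(e, cons(e, 4)).
Delete trivial equation 3 = 3.
Bind S := cons(e, cons(e, 4)); substituting into the remaining equation gives: succ(cons(e, cons(e, 4))) = succ(B).
Decompose succ/1: cons(e, cons(e, 4)) = B.
Bind B := cons(e, cons(e, 4)).
Applying the MGU to either side gives cons(cons(3, cons(e, cons(e, 4))), succ(cons(e, cons(e, 4)))).

cons(cons(3, cons(e, cons(e, 4))), succ(cons(e, cons(e, 4))))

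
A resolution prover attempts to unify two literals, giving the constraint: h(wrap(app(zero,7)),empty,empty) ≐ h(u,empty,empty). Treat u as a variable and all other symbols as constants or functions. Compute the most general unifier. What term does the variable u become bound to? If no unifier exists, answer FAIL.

wrap(app(zero,7))

Decompose h/3: wrap(app(zero,7)) ≐ u,  empty ≐ empty,  empty ≐ empty.
Bind u := wrap(app(zero,7)); no other remaining equation mentions u.
Delete trivial equation empty ≐ empty.
Delete trivial equation empty ≐ empty.
MGU = { u -> wrap(app(zero,7)) }, so u -> wrap(app(zero,7)).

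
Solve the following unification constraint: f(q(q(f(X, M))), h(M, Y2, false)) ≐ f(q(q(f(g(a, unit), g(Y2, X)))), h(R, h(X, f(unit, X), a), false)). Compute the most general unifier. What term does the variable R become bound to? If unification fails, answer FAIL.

Decompose f/2: q(q(f(X, M))) ≐ q(q(f(g(a, unit), g(Y2, X)))),  h(M, Y2, false) ≐ h(R, h(X, f(unit, X), a), false).
Decompose q/1: q(f(X, M)) ≐ q(f(g(a, unit), g(Y2, X))).
Decompose q/1: f(X, M) ≐ f(g(a, unit), g(Y2, X)).
Decompose f/2: X ≐ g(a, unit),  M ≐ g(Y2, X).
Bind X := g(a, unit); substituting into the remaining equations gives: M ≐ g(Y2, g(a, unit)),  h(M, Y2, false) ≐ h(R, h(g(a, unit), f(unit, g(a, unit)), a), false).
Bind M := g(Y2, g(a, unit)); substituting into the remaining equation gives: h(g(Y2, g(a, unit)), Y2, false) ≐ h(R, h(g(a, unit), f(unit, g(a, unit)), a), false).
Decompose h/3: g(Y2, g(a, unit)) ≐ R,  Y2 ≐ h(g(a, unit), f(unit, g(a, unit)), a),  false ≐ false.
Bind R := g(Y2, g(a, unit)); no other remaining equation mentions R.
Bind Y2 := h(g(a, unit), f(unit, g(a, unit)), a); no other remaining equation mentions Y2. Substituting into the earlier bindings gives M := g(h(g(a, unit), f(unit, g(a, unit)), a), g(a, unit)), R := g(h(g(a, unit), f(unit, g(a, unit)), a), g(a, unit)).
Delete trivial equation false ≐ false.
MGU = { X ↦ g(a, unit), M ↦ g(h(g(a, unit), f(unit, g(a, unit)), a), g(a, unit)), R ↦ g(h(g(a, unit), f(unit, g(a, unit)), a), g(a, unit)), Y2 ↦ h(g(a, unit), f(unit, g(a, unit)), a) }, so R ↦ g(h(g(a, unit), f(unit, g(a, unit)), a), g(a, unit)).

g(h(g(a, unit), f(unit, g(a, unit)), a), g(a, unit))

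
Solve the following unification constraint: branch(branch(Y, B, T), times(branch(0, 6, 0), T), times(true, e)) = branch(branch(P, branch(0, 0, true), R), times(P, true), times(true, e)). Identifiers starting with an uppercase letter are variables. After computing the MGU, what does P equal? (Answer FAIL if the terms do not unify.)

branch(0, 6, 0)

Decompose branch/3: branch(Y, B, T) = branch(P, branch(0, 0, true), R),  times(branch(0, 6, 0), T) = times(P, true),  times(true, e) = times(true, e).
Decompose branch/3: Y = P,  B = branch(0, 0, true),  T = R.
Bind Y := P; no other remaining equation mentions Y.
Bind B := branch(0, 0, true); no other remaining equation mentions B.
Bind T := R; substituting into the one remaining equation that mentions T gives: times(branch(0, 6, 0), R) = times(P, true).
Decompose times/2: branch(0, 6, 0) = P,  R = true.
Bind P := branch(0, 6, 0); no other remaining equation mentions P. Substituting into the earlier binding gives Y := branch(0, 6, 0).
Bind R := true; no other remaining equation mentions R. Substituting into the earlier binding gives T := true.
Delete trivial equation times(true, e) = times(true, e).
MGU = { Y := branch(0, 6, 0), B := branch(0, 0, true), T := true, P := branch(0, 6, 0), R := true }, so P := branch(0, 6, 0).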